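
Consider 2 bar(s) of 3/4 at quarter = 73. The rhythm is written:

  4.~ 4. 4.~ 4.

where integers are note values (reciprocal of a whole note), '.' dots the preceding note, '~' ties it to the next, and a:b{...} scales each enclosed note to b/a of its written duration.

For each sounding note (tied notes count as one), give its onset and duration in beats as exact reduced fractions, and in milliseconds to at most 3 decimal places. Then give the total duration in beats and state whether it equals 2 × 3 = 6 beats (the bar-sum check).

1) 0.0ms=0b +2465.753ms=3b
2) 2465.753ms=3b +2465.753ms=3b
Σ=6b of 6 (73bpm 3/4) — PASS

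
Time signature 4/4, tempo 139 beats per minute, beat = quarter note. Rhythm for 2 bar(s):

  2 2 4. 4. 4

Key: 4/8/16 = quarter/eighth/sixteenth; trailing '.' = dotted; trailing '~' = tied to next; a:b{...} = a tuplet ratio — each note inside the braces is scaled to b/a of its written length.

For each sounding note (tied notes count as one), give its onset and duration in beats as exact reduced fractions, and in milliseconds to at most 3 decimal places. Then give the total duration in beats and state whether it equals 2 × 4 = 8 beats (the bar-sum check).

1) 0.0ms=0b +863.309ms=2b
2) 863.309ms=2b +863.309ms=2b
3) 1726.619ms=4b +647.482ms=3/2b
4) 2374.101ms=11/2b +647.482ms=3/2b
5) 3021.583ms=7b +431.655ms=1b
Σ=8b of 8 (139bpm 4/4) — PASS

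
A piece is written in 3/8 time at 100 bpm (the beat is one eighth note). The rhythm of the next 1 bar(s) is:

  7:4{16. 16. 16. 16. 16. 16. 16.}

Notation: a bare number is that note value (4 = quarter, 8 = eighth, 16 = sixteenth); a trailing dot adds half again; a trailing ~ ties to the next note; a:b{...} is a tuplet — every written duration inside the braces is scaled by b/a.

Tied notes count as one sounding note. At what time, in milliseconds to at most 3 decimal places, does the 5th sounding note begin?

1. 0.0ms @ 0 + 257.143ms (3/7)
2. 257.143ms @ 3/7 + 257.143ms (3/7)
3. 514.286ms @ 6/7 + 257.143ms (3/7)
4. 771.429ms @ 9/7 + 257.143ms (3/7)
5. 1028.571ms @ 12/7 + 257.143ms (3/7)
6. 1285.714ms @ 15/7 + 257.143ms (3/7)
7. 1542.857ms @ 18/7 + 257.143ms (3/7)

note 5 onset = 12/7b = 1028.571ms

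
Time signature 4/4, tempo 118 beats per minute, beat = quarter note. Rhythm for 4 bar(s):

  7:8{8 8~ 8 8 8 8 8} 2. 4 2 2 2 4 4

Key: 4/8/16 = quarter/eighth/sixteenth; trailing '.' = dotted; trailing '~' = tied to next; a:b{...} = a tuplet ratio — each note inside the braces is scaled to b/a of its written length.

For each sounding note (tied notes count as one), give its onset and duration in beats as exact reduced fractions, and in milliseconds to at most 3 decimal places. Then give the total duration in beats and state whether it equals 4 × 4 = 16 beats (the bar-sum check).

1) 0.0ms=0b +290.557ms=4/7b
2) 290.557ms=4/7b +581.114ms=8/7b
3) 871.671ms=12/7b +290.557ms=4/7b
4) 1162.228ms=16/7b +290.557ms=4/7b
5) 1452.785ms=20/7b +290.557ms=4/7b
6) 1743.341ms=24/7b +290.557ms=4/7b
7) 2033.898ms=4b +1525.424ms=3b
8) 3559.322ms=7b +508.475ms=1b
9) 4067.797ms=8b +1016.949ms=2b
10) 5084.746ms=10b +1016.949ms=2b
11) 6101.695ms=12b +1016.949ms=2b
12) 7118.644ms=14b +508.475ms=1b
13) 7627.119ms=15b +508.475ms=1b
Σ=16b of 16 (118bpm 4/4) — PASS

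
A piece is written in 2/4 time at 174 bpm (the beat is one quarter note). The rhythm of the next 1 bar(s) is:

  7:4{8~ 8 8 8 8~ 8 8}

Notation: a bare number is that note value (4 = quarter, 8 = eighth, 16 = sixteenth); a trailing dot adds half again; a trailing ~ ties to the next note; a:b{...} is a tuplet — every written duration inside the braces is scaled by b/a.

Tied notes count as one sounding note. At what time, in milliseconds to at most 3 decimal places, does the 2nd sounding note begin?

1. 0.0ms @ 0 + 197.044ms (4/7)
2. 197.044ms @ 4/7 + 98.522ms (2/7)
3. 295.567ms @ 6/7 + 98.522ms (2/7)
4. 394.089ms @ 8/7 + 197.044ms (4/7)
5. 591.133ms @ 12/7 + 98.522ms (2/7)

note 2 onset = 4/7b = 197.044ms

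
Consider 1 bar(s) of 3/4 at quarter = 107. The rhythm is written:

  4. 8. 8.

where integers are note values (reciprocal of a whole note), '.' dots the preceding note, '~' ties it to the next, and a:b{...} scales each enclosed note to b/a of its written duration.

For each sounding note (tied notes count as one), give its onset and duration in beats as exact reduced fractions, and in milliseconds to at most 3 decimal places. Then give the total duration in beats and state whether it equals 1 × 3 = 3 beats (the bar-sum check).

1) 0.0ms=0b +841.121ms=3/2b
2) 841.121ms=3/2b +420.561ms=3/4b
3) 1261.682ms=9/4b +420.561ms=3/4b
Σ=3b of 3 (107bpm 3/4) — PASS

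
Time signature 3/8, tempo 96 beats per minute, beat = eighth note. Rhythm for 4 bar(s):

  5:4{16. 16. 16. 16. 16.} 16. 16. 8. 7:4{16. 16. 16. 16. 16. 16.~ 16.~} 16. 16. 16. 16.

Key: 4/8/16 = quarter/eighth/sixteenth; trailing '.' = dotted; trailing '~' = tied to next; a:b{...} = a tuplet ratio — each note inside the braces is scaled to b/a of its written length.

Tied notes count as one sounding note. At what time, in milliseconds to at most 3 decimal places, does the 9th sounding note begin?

note 9 onset = 6b = 3750.0ms

1. 0.0ms @ 0 + 375.0ms (3/5)
2. 375.0ms @ 3/5 + 375.0ms (3/5)
3. 750.0ms @ 6/5 + 375.0ms (3/5)
4. 1125.0ms @ 9/5 + 375.0ms (3/5)
5. 1500.0ms @ 12/5 + 375.0ms (3/5)
6. 1875.0ms @ 3 + 468.75ms (3/4)
7. 2343.75ms @ 15/4 + 468.75ms (3/4)
8. 2812.5ms @ 9/2 + 937.5ms (3/2)
9. 3750.0ms @ 6 + 267.857ms (3/7)
10. 4017.857ms @ 45/7 + 267.857ms (3/7)
11. 4285.714ms @ 48/7 + 267.857ms (3/7)
12. 4553.571ms @ 51/7 + 267.857ms (3/7)
13. 4821.429ms @ 54/7 + 267.857ms (3/7)
14. 5089.286ms @ 57/7 + 1004.464ms (45/28)
15. 6093.75ms @ 39/4 + 468.75ms (3/4)
16. 6562.5ms @ 21/2 + 468.75ms (3/4)
17. 7031.25ms @ 45/4 + 468.75ms (3/4)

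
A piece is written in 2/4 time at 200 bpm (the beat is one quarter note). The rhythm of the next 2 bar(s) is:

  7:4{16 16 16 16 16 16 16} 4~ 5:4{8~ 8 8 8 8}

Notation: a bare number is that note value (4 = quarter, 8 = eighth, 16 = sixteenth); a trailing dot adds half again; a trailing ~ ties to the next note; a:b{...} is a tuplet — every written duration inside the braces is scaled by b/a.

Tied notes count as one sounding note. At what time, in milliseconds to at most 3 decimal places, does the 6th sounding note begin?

note 6 onset = 5/7b = 214.286ms

1. 0.0ms @ 0 + 42.857ms (1/7)
2. 42.857ms @ 1/7 + 42.857ms (1/7)
3. 85.714ms @ 2/7 + 42.857ms (1/7)
4. 128.571ms @ 3/7 + 42.857ms (1/7)
5. 171.429ms @ 4/7 + 42.857ms (1/7)
6. 214.286ms @ 5/7 + 42.857ms (1/7)
7. 257.143ms @ 6/7 + 42.857ms (1/7)
8. 300.0ms @ 1 + 540.0ms (9/5)
9. 840.0ms @ 14/5 + 120.0ms (2/5)
10. 960.0ms @ 16/5 + 120.0ms (2/5)
11. 1080.0ms @ 18/5 + 120.0ms (2/5)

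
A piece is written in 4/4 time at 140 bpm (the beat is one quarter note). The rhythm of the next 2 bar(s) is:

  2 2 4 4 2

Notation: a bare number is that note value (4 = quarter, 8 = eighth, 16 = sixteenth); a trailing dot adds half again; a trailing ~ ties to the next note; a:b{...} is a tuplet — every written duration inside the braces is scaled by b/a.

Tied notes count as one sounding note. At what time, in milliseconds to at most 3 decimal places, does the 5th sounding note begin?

note 5 onset = 6b = 2571.429ms

1. 0.0ms @ 0 + 857.143ms (2)
2. 857.143ms @ 2 + 857.143ms (2)
3. 1714.286ms @ 4 + 428.571ms (1)
4. 2142.857ms @ 5 + 428.571ms (1)
5. 2571.429ms @ 6 + 857.143ms (2)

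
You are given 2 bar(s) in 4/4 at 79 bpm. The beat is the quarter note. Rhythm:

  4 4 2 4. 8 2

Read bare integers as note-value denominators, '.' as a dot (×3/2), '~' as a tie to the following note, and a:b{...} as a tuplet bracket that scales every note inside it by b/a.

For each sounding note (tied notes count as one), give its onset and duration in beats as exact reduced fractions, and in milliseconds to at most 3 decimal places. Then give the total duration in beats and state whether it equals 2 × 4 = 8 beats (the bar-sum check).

1) 0.0ms=0b +759.494ms=1b
2) 759.494ms=1b +759.494ms=1b
3) 1518.987ms=2b +1518.987ms=2b
4) 3037.975ms=4b +1139.241ms=3/2b
5) 4177.215ms=11/2b +379.747ms=1/2b
6) 4556.962ms=6b +1518.987ms=2b
Σ=8b of 8 (79bpm 4/4) — PASS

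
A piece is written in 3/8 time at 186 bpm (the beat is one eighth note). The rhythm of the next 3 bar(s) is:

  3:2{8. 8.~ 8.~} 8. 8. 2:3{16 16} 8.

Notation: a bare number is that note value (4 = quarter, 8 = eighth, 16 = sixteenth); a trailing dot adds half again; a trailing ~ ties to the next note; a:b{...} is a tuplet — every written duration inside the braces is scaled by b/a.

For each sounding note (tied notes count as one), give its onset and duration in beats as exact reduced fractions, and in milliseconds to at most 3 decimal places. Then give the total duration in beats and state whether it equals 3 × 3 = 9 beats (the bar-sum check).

1) 0.0ms=0b +322.581ms=1b
2) 322.581ms=1b +1129.032ms=7/2b
3) 1451.613ms=9/2b +483.871ms=3/2b
4) 1935.484ms=6b +241.935ms=3/4b
5) 2177.419ms=27/4b +241.935ms=3/4b
6) 2419.355ms=15/2b +483.871ms=3/2b
Σ=9b of 9 (186bpm 3/8) — PASS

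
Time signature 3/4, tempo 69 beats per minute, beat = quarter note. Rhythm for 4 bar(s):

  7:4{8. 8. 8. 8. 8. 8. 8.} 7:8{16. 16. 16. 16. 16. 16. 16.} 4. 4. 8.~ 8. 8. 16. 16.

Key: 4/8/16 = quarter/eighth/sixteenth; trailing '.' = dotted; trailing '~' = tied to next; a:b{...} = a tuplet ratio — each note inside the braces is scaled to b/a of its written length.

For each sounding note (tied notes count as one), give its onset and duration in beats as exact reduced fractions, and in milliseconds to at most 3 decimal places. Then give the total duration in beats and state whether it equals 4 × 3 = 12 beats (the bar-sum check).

1) 0.0ms=0b +372.671ms=3/7b
2) 372.671ms=3/7b +372.671ms=3/7b
3) 745.342ms=6/7b +372.671ms=3/7b
4) 1118.012ms=9/7b +372.671ms=3/7b
5) 1490.683ms=12/7b +372.671ms=3/7b
6) 1863.354ms=15/7b +372.671ms=3/7b
7) 2236.025ms=18/7b +372.671ms=3/7b
8) 2608.696ms=3b +372.671ms=3/7b
9) 2981.366ms=24/7b +372.671ms=3/7b
10) 3354.037ms=27/7b +372.671ms=3/7b
11) 3726.708ms=30/7b +372.671ms=3/7b
12) 4099.379ms=33/7b +372.671ms=3/7b
13) 4472.05ms=36/7b +372.671ms=3/7b
14) 4844.72ms=39/7b +372.671ms=3/7b
15) 5217.391ms=6b +1304.348ms=3/2b
16) 6521.739ms=15/2b +1304.348ms=3/2b
17) 7826.087ms=9b +1304.348ms=3/2b
18) 9130.435ms=21/2b +652.174ms=3/4b
19) 9782.609ms=45/4b +326.087ms=3/8b
20) 10108.696ms=93/8b +326.087ms=3/8b
Σ=12b of 12 (69bpm 3/4) — PASS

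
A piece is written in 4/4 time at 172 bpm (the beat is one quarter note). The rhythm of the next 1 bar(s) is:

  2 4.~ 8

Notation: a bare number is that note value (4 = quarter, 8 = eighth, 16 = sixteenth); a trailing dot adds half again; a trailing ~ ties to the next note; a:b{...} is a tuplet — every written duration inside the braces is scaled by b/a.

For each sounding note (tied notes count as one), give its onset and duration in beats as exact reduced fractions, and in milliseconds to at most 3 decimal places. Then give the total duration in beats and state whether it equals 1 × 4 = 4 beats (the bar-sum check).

1) 0.0ms=0b +697.674ms=2b
2) 697.674ms=2b +697.674ms=2b
Σ=4b of 4 (172bpm 4/4) — PASS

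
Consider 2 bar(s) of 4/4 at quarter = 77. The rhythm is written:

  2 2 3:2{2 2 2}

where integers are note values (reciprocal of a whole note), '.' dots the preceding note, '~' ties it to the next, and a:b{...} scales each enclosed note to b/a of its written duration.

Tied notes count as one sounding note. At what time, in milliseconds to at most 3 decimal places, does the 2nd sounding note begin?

1. 0.0ms @ 0 + 1558.442ms (2)
2. 1558.442ms @ 2 + 1558.442ms (2)
3. 3116.883ms @ 4 + 1038.961ms (4/3)
4. 4155.844ms @ 16/3 + 1038.961ms (4/3)
5. 5194.805ms @ 20/3 + 1038.961ms (4/3)

note 2 onset = 2b = 1558.442ms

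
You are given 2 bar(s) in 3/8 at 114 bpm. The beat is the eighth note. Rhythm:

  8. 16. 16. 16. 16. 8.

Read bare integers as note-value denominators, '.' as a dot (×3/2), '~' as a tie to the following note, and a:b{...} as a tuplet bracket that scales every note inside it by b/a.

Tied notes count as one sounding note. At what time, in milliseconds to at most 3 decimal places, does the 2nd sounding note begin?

1. 0.0ms @ 0 + 789.474ms (3/2)
2. 789.474ms @ 3/2 + 394.737ms (3/4)
3. 1184.211ms @ 9/4 + 394.737ms (3/4)
4. 1578.947ms @ 3 + 394.737ms (3/4)
5. 1973.684ms @ 15/4 + 394.737ms (3/4)
6. 2368.421ms @ 9/2 + 789.474ms (3/2)

note 2 onset = 3/2b = 789.474ms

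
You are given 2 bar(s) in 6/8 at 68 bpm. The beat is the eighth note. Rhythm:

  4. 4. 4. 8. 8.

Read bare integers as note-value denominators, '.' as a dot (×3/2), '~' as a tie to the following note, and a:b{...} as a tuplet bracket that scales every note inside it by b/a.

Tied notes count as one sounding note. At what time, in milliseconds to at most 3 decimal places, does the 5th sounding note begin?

note 5 onset = 21/2b = 9264.706ms

1. 0.0ms @ 0 + 2647.059ms (3)
2. 2647.059ms @ 3 + 2647.059ms (3)
3. 5294.118ms @ 6 + 2647.059ms (3)
4. 7941.176ms @ 9 + 1323.529ms (3/2)
5. 9264.706ms @ 21/2 + 1323.529ms (3/2)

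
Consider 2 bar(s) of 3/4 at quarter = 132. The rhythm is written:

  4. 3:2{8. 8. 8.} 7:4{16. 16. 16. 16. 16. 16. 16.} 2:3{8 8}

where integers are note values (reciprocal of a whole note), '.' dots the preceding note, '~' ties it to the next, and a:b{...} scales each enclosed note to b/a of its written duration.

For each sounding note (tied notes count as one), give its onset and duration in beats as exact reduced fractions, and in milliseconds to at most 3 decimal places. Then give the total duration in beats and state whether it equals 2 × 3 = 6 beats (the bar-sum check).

1) 0.0ms=0b +681.818ms=3/2b
2) 681.818ms=3/2b +227.273ms=1/2b
3) 909.091ms=2b +227.273ms=1/2b
4) 1136.364ms=5/2b +227.273ms=1/2b
5) 1363.636ms=3b +97.403ms=3/14b
6) 1461.039ms=45/14b +97.403ms=3/14b
7) 1558.442ms=24/7b +97.403ms=3/14b
8) 1655.844ms=51/14b +97.403ms=3/14b
9) 1753.247ms=27/7b +97.403ms=3/14b
10) 1850.649ms=57/14b +97.403ms=3/14b
11) 1948.052ms=30/7b +97.403ms=3/14b
12) 2045.455ms=9/2b +340.909ms=3/4b
13) 2386.364ms=21/4b +340.909ms=3/4b
Σ=6b of 6 (132bpm 3/4) — PASS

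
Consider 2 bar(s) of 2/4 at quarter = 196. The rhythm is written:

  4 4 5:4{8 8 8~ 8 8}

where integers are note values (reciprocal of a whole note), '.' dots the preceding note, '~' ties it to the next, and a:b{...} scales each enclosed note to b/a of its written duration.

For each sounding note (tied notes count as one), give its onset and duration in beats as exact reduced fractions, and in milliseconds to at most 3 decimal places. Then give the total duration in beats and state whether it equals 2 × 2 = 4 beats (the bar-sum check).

1) 0.0ms=0b +306.122ms=1b
2) 306.122ms=1b +306.122ms=1b
3) 612.245ms=2b +122.449ms=2/5b
4) 734.694ms=12/5b +122.449ms=2/5b
5) 857.143ms=14/5b +244.898ms=4/5b
6) 1102.041ms=18/5b +122.449ms=2/5b
Σ=4b of 4 (196bpm 2/4) — PASS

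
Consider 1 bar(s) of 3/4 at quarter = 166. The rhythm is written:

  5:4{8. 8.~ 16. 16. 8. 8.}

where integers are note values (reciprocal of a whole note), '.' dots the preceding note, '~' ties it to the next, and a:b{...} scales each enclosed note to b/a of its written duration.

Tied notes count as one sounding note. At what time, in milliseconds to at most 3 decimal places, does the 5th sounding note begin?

1. 0.0ms @ 0 + 216.867ms (3/5)
2. 216.867ms @ 3/5 + 325.301ms (9/10)
3. 542.169ms @ 3/2 + 108.434ms (3/10)
4. 650.602ms @ 9/5 + 216.867ms (3/5)
5. 867.47ms @ 12/5 + 216.867ms (3/5)

note 5 onset = 12/5b = 867.47ms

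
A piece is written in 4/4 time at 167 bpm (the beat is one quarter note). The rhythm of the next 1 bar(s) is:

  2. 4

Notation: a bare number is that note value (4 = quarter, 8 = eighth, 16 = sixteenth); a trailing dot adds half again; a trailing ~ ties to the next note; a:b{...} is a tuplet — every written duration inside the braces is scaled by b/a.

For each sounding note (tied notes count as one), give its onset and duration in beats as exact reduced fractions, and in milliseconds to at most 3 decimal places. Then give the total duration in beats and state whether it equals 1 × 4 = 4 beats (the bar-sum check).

1) 0.0ms=0b +1077.844ms=3b
2) 1077.844ms=3b +359.281ms=1b
Σ=4b of 4 (167bpm 4/4) — PASS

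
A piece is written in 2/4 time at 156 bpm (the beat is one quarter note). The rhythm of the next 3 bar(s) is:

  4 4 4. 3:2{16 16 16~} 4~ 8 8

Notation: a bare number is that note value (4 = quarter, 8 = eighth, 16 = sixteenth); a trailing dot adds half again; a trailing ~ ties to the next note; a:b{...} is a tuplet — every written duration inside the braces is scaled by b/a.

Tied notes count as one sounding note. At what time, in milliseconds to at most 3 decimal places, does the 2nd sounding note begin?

1. 0.0ms @ 0 + 384.615ms (1)
2. 384.615ms @ 1 + 384.615ms (1)
3. 769.231ms @ 2 + 576.923ms (3/2)
4. 1346.154ms @ 7/2 + 64.103ms (1/6)
5. 1410.256ms @ 11/3 + 64.103ms (1/6)
6. 1474.359ms @ 23/6 + 641.026ms (5/3)
7. 2115.385ms @ 11/2 + 192.308ms (1/2)

note 2 onset = 1b = 384.615ms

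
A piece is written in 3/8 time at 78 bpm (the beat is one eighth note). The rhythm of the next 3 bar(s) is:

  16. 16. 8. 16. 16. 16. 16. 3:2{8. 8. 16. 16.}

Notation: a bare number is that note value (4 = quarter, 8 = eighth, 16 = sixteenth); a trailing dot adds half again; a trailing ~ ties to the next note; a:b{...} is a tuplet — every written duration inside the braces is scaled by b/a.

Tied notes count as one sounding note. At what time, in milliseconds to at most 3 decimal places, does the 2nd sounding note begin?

1. 0.0ms @ 0 + 576.923ms (3/4)
2. 576.923ms @ 3/4 + 576.923ms (3/4)
3. 1153.846ms @ 3/2 + 1153.846ms (3/2)
4. 2307.692ms @ 3 + 576.923ms (3/4)
5. 2884.615ms @ 15/4 + 576.923ms (3/4)
6. 3461.538ms @ 9/2 + 576.923ms (3/4)
7. 4038.462ms @ 21/4 + 576.923ms (3/4)
8. 4615.385ms @ 6 + 769.231ms (1)
9. 5384.615ms @ 7 + 769.231ms (1)
10. 6153.846ms @ 8 + 384.615ms (1/2)
11. 6538.462ms @ 17/2 + 384.615ms (1/2)

note 2 onset = 3/4b = 576.923ms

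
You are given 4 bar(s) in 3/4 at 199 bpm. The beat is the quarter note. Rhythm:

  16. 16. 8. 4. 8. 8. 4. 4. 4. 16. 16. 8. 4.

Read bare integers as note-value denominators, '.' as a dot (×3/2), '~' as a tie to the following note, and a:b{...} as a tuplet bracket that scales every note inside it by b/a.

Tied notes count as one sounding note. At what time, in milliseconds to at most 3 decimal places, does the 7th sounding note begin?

note 7 onset = 9/2b = 1356.784ms

1. 0.0ms @ 0 + 113.065ms (3/8)
2. 113.065ms @ 3/8 + 113.065ms (3/8)
3. 226.131ms @ 3/4 + 226.131ms (3/4)
4. 452.261ms @ 3/2 + 452.261ms (3/2)
5. 904.523ms @ 3 + 226.131ms (3/4)
6. 1130.653ms @ 15/4 + 226.131ms (3/4)
7. 1356.784ms @ 9/2 + 452.261ms (3/2)
8. 1809.045ms @ 6 + 452.261ms (3/2)
9. 2261.307ms @ 15/2 + 452.261ms (3/2)
10. 2713.568ms @ 9 + 113.065ms (3/8)
11. 2826.633ms @ 75/8 + 113.065ms (3/8)
12. 2939.698ms @ 39/4 + 226.131ms (3/4)
13. 3165.829ms @ 21/2 + 452.261ms (3/2)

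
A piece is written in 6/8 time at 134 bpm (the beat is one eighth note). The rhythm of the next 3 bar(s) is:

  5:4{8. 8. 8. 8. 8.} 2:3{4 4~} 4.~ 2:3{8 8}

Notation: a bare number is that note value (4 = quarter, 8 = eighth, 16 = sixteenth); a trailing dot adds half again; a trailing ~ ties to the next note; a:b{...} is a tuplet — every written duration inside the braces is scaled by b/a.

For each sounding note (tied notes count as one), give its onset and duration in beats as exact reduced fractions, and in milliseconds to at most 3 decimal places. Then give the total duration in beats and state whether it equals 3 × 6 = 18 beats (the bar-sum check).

1) 0.0ms=0b +537.313ms=6/5b
2) 537.313ms=6/5b +537.313ms=6/5b
3) 1074.627ms=12/5b +537.313ms=6/5b
4) 1611.94ms=18/5b +537.313ms=6/5b
5) 2149.254ms=24/5b +537.313ms=6/5b
6) 2686.567ms=6b +1343.284ms=3b
7) 4029.851ms=9b +3358.209ms=15/2b
8) 7388.06ms=33/2b +671.642ms=3/2b
Σ=18b of 18 (134bpm 6/8) — PASS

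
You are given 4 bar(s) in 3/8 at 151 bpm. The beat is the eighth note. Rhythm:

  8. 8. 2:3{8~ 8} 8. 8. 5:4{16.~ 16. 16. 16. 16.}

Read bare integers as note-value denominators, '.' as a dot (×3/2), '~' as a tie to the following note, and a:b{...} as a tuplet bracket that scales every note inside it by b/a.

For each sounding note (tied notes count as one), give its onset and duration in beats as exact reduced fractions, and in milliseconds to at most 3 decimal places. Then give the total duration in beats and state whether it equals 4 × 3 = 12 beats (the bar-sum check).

1) 0.0ms=0b +596.026ms=3/2b
2) 596.026ms=3/2b +596.026ms=3/2b
3) 1192.053ms=3b +1192.053ms=3b
4) 2384.106ms=6b +596.026ms=3/2b
5) 2980.132ms=15/2b +596.026ms=3/2b
6) 3576.159ms=9b +476.821ms=6/5b
7) 4052.98ms=51/5b +238.411ms=3/5b
8) 4291.391ms=54/5b +238.411ms=3/5b
9) 4529.801ms=57/5b +238.411ms=3/5b
Σ=12b of 12 (151bpm 3/8) — PASS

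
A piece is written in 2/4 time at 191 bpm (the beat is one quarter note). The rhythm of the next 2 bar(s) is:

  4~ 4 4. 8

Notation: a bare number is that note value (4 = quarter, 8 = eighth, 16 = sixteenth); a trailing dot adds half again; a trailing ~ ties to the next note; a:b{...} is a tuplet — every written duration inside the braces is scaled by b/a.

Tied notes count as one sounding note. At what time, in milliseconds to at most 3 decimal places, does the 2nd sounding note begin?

1. 0.0ms @ 0 + 628.272ms (2)
2. 628.272ms @ 2 + 471.204ms (3/2)
3. 1099.476ms @ 7/2 + 157.068ms (1/2)

note 2 onset = 2b = 628.272ms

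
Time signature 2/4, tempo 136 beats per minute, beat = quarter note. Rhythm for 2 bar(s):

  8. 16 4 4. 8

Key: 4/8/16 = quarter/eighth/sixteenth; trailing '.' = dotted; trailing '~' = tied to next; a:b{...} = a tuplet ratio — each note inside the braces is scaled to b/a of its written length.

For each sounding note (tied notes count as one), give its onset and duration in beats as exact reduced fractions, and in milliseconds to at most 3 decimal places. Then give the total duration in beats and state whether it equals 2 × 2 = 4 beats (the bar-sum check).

1) 0.0ms=0b +330.882ms=3/4b
2) 330.882ms=3/4b +110.294ms=1/4b
3) 441.176ms=1b +441.176ms=1b
4) 882.353ms=2b +661.765ms=3/2b
5) 1544.118ms=7/2b +220.588ms=1/2b
Σ=4b of 4 (136bpm 2/4) — PASS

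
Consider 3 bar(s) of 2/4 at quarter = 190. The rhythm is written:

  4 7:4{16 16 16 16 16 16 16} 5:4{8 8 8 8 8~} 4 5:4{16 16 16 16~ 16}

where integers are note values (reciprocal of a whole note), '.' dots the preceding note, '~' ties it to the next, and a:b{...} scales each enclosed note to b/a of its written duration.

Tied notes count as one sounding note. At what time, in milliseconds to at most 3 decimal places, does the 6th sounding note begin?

1. 0.0ms @ 0 + 315.789ms (1)
2. 315.789ms @ 1 + 45.113ms (1/7)
3. 360.902ms @ 8/7 + 45.113ms (1/7)
4. 406.015ms @ 9/7 + 45.113ms (1/7)
5. 451.128ms @ 10/7 + 45.113ms (1/7)
6. 496.241ms @ 11/7 + 45.113ms (1/7)
7. 541.353ms @ 12/7 + 45.113ms (1/7)
8. 586.466ms @ 13/7 + 45.113ms (1/7)
9. 631.579ms @ 2 + 126.316ms (2/5)
10. 757.895ms @ 12/5 + 126.316ms (2/5)
11. 884.211ms @ 14/5 + 126.316ms (2/5)
12. 1010.526ms @ 16/5 + 126.316ms (2/5)
13. 1136.842ms @ 18/5 + 442.105ms (7/5)
14. 1578.947ms @ 5 + 63.158ms (1/5)
15. 1642.105ms @ 26/5 + 63.158ms (1/5)
16. 1705.263ms @ 27/5 + 63.158ms (1/5)
17. 1768.421ms @ 28/5 + 126.316ms (2/5)

note 6 onset = 11/7b = 496.241ms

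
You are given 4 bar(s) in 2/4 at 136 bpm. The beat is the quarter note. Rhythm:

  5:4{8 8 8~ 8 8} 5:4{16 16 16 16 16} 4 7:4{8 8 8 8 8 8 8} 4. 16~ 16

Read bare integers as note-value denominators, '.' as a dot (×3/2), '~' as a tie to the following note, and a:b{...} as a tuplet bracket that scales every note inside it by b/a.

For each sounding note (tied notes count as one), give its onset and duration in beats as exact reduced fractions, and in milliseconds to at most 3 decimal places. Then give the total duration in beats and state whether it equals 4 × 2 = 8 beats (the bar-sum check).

1) 0.0ms=0b +176.471ms=2/5b
2) 176.471ms=2/5b +176.471ms=2/5b
3) 352.941ms=4/5b +352.941ms=4/5b
4) 705.882ms=8/5b +176.471ms=2/5b
5) 882.353ms=2b +88.235ms=1/5b
6) 970.588ms=11/5b +88.235ms=1/5b
7) 1058.824ms=12/5b +88.235ms=1/5b
8) 1147.059ms=13/5b +88.235ms=1/5b
9) 1235.294ms=14/5b +88.235ms=1/5b
10) 1323.529ms=3b +441.176ms=1b
11) 1764.706ms=4b +126.05ms=2/7b
12) 1890.756ms=30/7b +126.05ms=2/7b
13) 2016.807ms=32/7b +126.05ms=2/7b
14) 2142.857ms=34/7b +126.05ms=2/7b
15) 2268.908ms=36/7b +126.05ms=2/7b
16) 2394.958ms=38/7b +126.05ms=2/7b
17) 2521.008ms=40/7b +126.05ms=2/7b
18) 2647.059ms=6b +661.765ms=3/2b
19) 3308.824ms=15/2b +220.588ms=1/2b
Σ=8b of 8 (136bpm 2/4) — PASS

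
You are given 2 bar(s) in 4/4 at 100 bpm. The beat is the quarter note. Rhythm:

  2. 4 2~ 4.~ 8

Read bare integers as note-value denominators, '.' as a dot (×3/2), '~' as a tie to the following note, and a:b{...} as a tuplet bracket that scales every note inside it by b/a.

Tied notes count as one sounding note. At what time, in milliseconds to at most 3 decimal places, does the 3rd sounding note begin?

note 3 onset = 4b = 2400.0ms

1. 0.0ms @ 0 + 1800.0ms (3)
2. 1800.0ms @ 3 + 600.0ms (1)
3. 2400.0ms @ 4 + 2400.0ms (4)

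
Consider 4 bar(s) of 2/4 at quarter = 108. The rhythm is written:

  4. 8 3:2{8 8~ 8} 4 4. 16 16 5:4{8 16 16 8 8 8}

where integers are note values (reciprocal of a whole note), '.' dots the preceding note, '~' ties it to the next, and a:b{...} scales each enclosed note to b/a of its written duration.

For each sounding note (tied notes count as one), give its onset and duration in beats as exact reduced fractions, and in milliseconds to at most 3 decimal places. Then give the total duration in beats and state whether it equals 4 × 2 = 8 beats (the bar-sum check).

1) 0.0ms=0b +833.333ms=3/2b
2) 833.333ms=3/2b +277.778ms=1/2b
3) 1111.111ms=2b +185.185ms=1/3b
4) 1296.296ms=7/3b +370.37ms=2/3b
5) 1666.667ms=3b +555.556ms=1b
6) 2222.222ms=4b +833.333ms=3/2b
7) 3055.556ms=11/2b +138.889ms=1/4b
8) 3194.444ms=23/4b +138.889ms=1/4b
9) 3333.333ms=6b +222.222ms=2/5b
10) 3555.556ms=32/5b +111.111ms=1/5b
11) 3666.667ms=33/5b +111.111ms=1/5b
12) 3777.778ms=34/5b +222.222ms=2/5b
13) 4000.0ms=36/5b +222.222ms=2/5b
14) 4222.222ms=38/5b +222.222ms=2/5b
Σ=8b of 8 (108bpm 2/4) — PASS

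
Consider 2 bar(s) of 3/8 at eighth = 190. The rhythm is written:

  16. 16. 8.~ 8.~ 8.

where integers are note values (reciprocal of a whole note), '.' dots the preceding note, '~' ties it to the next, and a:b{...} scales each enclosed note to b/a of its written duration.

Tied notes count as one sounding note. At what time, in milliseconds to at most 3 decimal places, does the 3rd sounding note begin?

1. 0.0ms @ 0 + 236.842ms (3/4)
2. 236.842ms @ 3/4 + 236.842ms (3/4)
3. 473.684ms @ 3/2 + 1421.053ms (9/2)

note 3 onset = 3/2b = 473.684ms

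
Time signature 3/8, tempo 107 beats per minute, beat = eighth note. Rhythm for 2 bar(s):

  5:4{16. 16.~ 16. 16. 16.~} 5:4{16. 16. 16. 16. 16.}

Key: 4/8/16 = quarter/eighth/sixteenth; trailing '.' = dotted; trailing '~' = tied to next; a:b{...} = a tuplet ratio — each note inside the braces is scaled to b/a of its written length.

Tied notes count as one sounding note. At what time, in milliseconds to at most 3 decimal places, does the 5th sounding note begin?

1. 0.0ms @ 0 + 336.449ms (3/5)
2. 336.449ms @ 3/5 + 672.897ms (6/5)
3. 1009.346ms @ 9/5 + 336.449ms (3/5)
4. 1345.794ms @ 12/5 + 672.897ms (6/5)
5. 2018.692ms @ 18/5 + 336.449ms (3/5)
6. 2355.14ms @ 21/5 + 336.449ms (3/5)
7. 2691.589ms @ 24/5 + 336.449ms (3/5)
8. 3028.037ms @ 27/5 + 336.449ms (3/5)

note 5 onset = 18/5b = 2018.692ms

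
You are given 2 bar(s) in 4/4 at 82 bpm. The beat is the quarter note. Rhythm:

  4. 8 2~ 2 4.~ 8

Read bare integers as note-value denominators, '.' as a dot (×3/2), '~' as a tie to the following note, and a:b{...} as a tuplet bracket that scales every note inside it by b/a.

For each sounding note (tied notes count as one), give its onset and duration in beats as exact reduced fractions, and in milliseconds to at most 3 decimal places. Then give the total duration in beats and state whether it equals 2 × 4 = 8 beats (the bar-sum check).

1) 0.0ms=0b +1097.561ms=3/2b
2) 1097.561ms=3/2b +365.854ms=1/2b
3) 1463.415ms=2b +2926.829ms=4b
4) 4390.244ms=6b +1463.415ms=2b
Σ=8b of 8 (82bpm 4/4) — PASS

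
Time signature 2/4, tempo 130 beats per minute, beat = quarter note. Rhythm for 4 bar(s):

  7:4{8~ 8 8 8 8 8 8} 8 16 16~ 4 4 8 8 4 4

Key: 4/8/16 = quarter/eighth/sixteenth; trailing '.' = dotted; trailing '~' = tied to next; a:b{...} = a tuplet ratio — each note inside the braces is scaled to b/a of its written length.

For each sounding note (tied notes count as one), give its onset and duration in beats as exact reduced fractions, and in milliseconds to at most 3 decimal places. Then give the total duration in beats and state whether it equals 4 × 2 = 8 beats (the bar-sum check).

1) 0.0ms=0b +263.736ms=4/7b
2) 263.736ms=4/7b +131.868ms=2/7b
3) 395.604ms=6/7b +131.868ms=2/7b
4) 527.473ms=8/7b +131.868ms=2/7b
5) 659.341ms=10/7b +131.868ms=2/7b
6) 791.209ms=12/7b +131.868ms=2/7b
7) 923.077ms=2b +230.769ms=1/2b
8) 1153.846ms=5/2b +115.385ms=1/4b
9) 1269.231ms=11/4b +576.923ms=5/4b
10) 1846.154ms=4b +461.538ms=1b
11) 2307.692ms=5b +230.769ms=1/2b
12) 2538.462ms=11/2b +230.769ms=1/2b
13) 2769.231ms=6b +461.538ms=1b
14) 3230.769ms=7b +461.538ms=1b
Σ=8b of 8 (130bpm 2/4) — PASS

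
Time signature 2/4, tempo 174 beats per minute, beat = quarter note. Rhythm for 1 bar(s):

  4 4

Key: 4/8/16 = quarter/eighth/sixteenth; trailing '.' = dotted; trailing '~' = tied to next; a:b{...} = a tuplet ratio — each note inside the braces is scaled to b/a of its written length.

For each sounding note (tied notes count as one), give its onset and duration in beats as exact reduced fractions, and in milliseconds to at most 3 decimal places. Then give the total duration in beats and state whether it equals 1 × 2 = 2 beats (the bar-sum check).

1) 0.0ms=0b +344.828ms=1b
2) 344.828ms=1b +344.828ms=1b
Σ=2b of 2 (174bpm 2/4) — PASS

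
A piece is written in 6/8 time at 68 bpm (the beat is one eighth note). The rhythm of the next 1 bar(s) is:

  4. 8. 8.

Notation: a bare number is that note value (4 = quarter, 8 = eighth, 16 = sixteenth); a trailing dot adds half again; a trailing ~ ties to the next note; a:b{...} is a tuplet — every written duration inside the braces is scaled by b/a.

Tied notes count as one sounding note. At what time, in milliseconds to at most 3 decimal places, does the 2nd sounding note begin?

1. 0.0ms @ 0 + 2647.059ms (3)
2. 2647.059ms @ 3 + 1323.529ms (3/2)
3. 3970.588ms @ 9/2 + 1323.529ms (3/2)

note 2 onset = 3b = 2647.059ms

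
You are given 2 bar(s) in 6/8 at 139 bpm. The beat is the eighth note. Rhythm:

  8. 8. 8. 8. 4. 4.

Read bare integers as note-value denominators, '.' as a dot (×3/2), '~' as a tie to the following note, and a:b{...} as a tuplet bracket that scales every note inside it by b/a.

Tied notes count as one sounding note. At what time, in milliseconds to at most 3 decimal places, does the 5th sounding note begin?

note 5 onset = 6b = 2589.928ms

1. 0.0ms @ 0 + 647.482ms (3/2)
2. 647.482ms @ 3/2 + 647.482ms (3/2)
3. 1294.964ms @ 3 + 647.482ms (3/2)
4. 1942.446ms @ 9/2 + 647.482ms (3/2)
5. 2589.928ms @ 6 + 1294.964ms (3)
6. 3884.892ms @ 9 + 1294.964ms (3)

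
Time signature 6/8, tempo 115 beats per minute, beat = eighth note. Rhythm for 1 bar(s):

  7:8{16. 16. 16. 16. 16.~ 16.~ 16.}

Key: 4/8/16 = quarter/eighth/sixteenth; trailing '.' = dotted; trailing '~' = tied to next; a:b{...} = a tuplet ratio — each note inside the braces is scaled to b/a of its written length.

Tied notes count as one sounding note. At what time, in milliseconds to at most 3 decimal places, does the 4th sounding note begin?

note 4 onset = 18/7b = 1341.615ms

1. 0.0ms @ 0 + 447.205ms (6/7)
2. 447.205ms @ 6/7 + 447.205ms (6/7)
3. 894.41ms @ 12/7 + 447.205ms (6/7)
4. 1341.615ms @ 18/7 + 447.205ms (6/7)
5. 1788.82ms @ 24/7 + 1341.615ms (18/7)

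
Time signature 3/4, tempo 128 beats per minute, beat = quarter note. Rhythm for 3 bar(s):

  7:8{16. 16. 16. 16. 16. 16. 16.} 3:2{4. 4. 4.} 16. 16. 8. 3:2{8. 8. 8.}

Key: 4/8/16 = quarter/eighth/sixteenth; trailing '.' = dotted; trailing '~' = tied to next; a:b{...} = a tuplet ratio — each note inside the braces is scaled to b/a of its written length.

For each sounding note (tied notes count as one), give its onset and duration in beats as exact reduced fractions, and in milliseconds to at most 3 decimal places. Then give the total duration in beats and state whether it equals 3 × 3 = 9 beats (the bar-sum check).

1) 0.0ms=0b +200.893ms=3/7b
2) 200.893ms=3/7b +200.893ms=3/7b
3) 401.786ms=6/7b +200.893ms=3/7b
4) 602.679ms=9/7b +200.893ms=3/7b
5) 803.571ms=12/7b +200.893ms=3/7b
6) 1004.464ms=15/7b +200.893ms=3/7b
7) 1205.357ms=18/7b +200.893ms=3/7b
8) 1406.25ms=3b +468.75ms=1b
9) 1875.0ms=4b +468.75ms=1b
10) 2343.75ms=5b +468.75ms=1b
11) 2812.5ms=6b +175.781ms=3/8b
12) 2988.281ms=51/8b +175.781ms=3/8b
13) 3164.062ms=27/4b +351.562ms=3/4b
14) 3515.625ms=15/2b +234.375ms=1/2b
15) 3750.0ms=8b +234.375ms=1/2b
16) 3984.375ms=17/2b +234.375ms=1/2b
Σ=9b of 9 (128bpm 3/4) — PASS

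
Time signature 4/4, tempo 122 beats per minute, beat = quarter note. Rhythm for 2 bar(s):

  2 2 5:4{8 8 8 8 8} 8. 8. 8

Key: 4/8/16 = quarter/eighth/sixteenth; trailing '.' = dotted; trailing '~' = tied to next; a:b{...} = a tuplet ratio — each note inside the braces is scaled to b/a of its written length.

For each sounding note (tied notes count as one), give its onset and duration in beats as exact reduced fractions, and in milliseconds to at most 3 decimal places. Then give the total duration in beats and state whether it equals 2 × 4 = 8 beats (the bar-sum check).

1) 0.0ms=0b +983.607ms=2b
2) 983.607ms=2b +983.607ms=2b
3) 1967.213ms=4b +196.721ms=2/5b
4) 2163.934ms=22/5b +196.721ms=2/5b
5) 2360.656ms=24/5b +196.721ms=2/5b
6) 2557.377ms=26/5b +196.721ms=2/5b
7) 2754.098ms=28/5b +196.721ms=2/5b
8) 2950.82ms=6b +368.852ms=3/4b
9) 3319.672ms=27/4b +368.852ms=3/4b
10) 3688.525ms=15/2b +245.902ms=1/2b
Σ=8b of 8 (122bpm 4/4) — PASS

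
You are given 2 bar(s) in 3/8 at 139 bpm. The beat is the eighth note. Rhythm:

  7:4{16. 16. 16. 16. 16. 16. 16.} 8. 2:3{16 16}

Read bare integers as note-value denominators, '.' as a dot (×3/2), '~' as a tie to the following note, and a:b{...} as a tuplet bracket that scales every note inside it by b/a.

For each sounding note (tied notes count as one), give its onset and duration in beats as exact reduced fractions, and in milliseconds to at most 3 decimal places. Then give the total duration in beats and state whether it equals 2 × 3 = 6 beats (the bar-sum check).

1) 0.0ms=0b +184.995ms=3/7b
2) 184.995ms=3/7b +184.995ms=3/7b
3) 369.99ms=6/7b +184.995ms=3/7b
4) 554.985ms=9/7b +184.995ms=3/7b
5) 739.979ms=12/7b +184.995ms=3/7b
6) 924.974ms=15/7b +184.995ms=3/7b
7) 1109.969ms=18/7b +184.995ms=3/7b
8) 1294.964ms=3b +647.482ms=3/2b
9) 1942.446ms=9/2b +323.741ms=3/4b
10) 2266.187ms=21/4b +323.741ms=3/4b
Σ=6b of 6 (139bpm 3/8) — PASS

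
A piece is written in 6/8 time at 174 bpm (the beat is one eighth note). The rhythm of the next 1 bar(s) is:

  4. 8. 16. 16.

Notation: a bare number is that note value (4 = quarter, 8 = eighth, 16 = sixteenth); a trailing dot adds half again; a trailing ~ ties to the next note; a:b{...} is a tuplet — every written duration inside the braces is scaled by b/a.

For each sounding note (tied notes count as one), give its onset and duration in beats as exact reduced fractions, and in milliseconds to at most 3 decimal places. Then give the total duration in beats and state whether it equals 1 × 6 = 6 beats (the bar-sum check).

1) 0.0ms=0b +1034.483ms=3b
2) 1034.483ms=3b +517.241ms=3/2b
3) 1551.724ms=9/2b +258.621ms=3/4b
4) 1810.345ms=21/4b +258.621ms=3/4b
Σ=6b of 6 (174bpm 6/8) — PASS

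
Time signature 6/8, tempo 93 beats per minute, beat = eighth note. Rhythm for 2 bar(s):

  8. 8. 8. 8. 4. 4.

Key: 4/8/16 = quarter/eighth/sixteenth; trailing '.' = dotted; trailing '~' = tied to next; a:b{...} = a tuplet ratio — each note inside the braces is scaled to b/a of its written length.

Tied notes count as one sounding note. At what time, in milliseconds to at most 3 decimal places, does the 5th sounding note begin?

note 5 onset = 6b = 3870.968ms

1. 0.0ms @ 0 + 967.742ms (3/2)
2. 967.742ms @ 3/2 + 967.742ms (3/2)
3. 1935.484ms @ 3 + 967.742ms (3/2)
4. 2903.226ms @ 9/2 + 967.742ms (3/2)
5. 3870.968ms @ 6 + 1935.484ms (3)
6. 5806.452ms @ 9 + 1935.484ms (3)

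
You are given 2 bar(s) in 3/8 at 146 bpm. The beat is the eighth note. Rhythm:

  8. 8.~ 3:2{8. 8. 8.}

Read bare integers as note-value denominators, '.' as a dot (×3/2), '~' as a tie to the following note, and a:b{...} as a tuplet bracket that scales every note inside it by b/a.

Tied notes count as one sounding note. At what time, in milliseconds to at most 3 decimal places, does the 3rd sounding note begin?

note 3 onset = 4b = 1643.836ms

1. 0.0ms @ 0 + 616.438ms (3/2)
2. 616.438ms @ 3/2 + 1027.397ms (5/2)
3. 1643.836ms @ 4 + 410.959ms (1)
4. 2054.795ms @ 5 + 410.959ms (1)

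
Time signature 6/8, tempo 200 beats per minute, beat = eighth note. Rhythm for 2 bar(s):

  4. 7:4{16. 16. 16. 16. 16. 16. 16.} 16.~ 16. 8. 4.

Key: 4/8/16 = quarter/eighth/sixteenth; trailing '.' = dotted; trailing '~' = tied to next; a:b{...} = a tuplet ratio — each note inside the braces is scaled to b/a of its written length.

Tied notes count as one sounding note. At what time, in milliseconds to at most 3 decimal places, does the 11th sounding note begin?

note 11 onset = 9b = 2700.0ms

1. 0.0ms @ 0 + 900.0ms (3)
2. 900.0ms @ 3 + 128.571ms (3/7)
3. 1028.571ms @ 24/7 + 128.571ms (3/7)
4. 1157.143ms @ 27/7 + 128.571ms (3/7)
5. 1285.714ms @ 30/7 + 128.571ms (3/7)
6. 1414.286ms @ 33/7 + 128.571ms (3/7)
7. 1542.857ms @ 36/7 + 128.571ms (3/7)
8. 1671.429ms @ 39/7 + 128.571ms (3/7)
9. 1800.0ms @ 6 + 450.0ms (3/2)
10. 2250.0ms @ 15/2 + 450.0ms (3/2)
11. 2700.0ms @ 9 + 900.0ms (3)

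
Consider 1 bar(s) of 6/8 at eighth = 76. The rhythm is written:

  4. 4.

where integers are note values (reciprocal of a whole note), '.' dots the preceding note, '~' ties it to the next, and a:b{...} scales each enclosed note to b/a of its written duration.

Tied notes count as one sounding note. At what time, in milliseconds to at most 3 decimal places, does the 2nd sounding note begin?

1. 0.0ms @ 0 + 2368.421ms (3)
2. 2368.421ms @ 3 + 2368.421ms (3)

note 2 onset = 3b = 2368.421ms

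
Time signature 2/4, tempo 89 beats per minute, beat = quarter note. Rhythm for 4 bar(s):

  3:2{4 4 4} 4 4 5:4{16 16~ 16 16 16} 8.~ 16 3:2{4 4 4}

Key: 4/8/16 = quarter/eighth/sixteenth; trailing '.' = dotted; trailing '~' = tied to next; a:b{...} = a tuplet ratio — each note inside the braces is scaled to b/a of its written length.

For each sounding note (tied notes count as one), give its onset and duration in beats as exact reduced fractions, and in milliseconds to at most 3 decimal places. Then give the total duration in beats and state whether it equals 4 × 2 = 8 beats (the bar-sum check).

1) 0.0ms=0b +449.438ms=2/3b
2) 449.438ms=2/3b +449.438ms=2/3b
3) 898.876ms=4/3b +449.438ms=2/3b
4) 1348.315ms=2b +674.157ms=1b
5) 2022.472ms=3b +674.157ms=1b
6) 2696.629ms=4b +134.831ms=1/5b
7) 2831.461ms=21/5b +269.663ms=2/5b
8) 3101.124ms=23/5b +134.831ms=1/5b
9) 3235.955ms=24/5b +134.831ms=1/5b
10) 3370.787ms=5b +674.157ms=1b
11) 4044.944ms=6b +449.438ms=2/3b
12) 4494.382ms=20/3b +449.438ms=2/3b
13) 4943.82ms=22/3b +449.438ms=2/3b
Σ=8b of 8 (89bpm 2/4) — PASS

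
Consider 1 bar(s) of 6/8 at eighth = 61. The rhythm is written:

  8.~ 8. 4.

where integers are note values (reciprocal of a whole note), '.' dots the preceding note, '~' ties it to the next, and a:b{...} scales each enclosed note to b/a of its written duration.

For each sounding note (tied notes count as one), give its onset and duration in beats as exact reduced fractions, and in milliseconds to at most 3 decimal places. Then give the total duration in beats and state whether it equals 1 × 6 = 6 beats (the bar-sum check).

1) 0.0ms=0b +2950.82ms=3b
2) 2950.82ms=3b +2950.82ms=3b
Σ=6b of 6 (61bpm 6/8) — PASS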